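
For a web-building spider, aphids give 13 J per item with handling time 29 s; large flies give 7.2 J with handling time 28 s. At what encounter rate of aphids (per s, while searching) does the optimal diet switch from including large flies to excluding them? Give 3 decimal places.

Drop large flies once their profitability E₂/h₂ falls below the rate achievable on aphids alone: E₂/h₂ = λE₁/(1 + λh₁).
Solve for λ: λE₁h₂ = E₂(1 + λh₁) → λ(E₁h₂ − E₂h₁) = E₂ → λ = E₂/(E₁h₂ − E₂h₁).
λ = 7.2/(13×28 − 7.2×29) = 7.2/155.2 = 0.04639 per s.

0.046 per s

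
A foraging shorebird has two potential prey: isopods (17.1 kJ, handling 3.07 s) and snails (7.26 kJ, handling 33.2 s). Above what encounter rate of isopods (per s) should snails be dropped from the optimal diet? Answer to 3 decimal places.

0.013 per s

The zero-one rule: include snails iff E₂/h₂ > λE₁/(1+λh₁). Equality gives the switch point.
λE₁h₂ = E₂ + λE₂h₁ ⇒ λ = E₂/(E₁h₂ − E₂h₁) = 7.26/(567.7 − 22.29) = 0.01331 per s.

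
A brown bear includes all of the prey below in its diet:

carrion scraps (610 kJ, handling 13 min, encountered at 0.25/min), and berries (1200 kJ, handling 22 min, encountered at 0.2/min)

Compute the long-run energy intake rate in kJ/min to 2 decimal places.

R = (0.25×610 + 0.2×1200) / (1 + 0.25×13 + 0.2×22) = 392.5/8.65 = 45.38 kJ/min.

45.38 kJ/min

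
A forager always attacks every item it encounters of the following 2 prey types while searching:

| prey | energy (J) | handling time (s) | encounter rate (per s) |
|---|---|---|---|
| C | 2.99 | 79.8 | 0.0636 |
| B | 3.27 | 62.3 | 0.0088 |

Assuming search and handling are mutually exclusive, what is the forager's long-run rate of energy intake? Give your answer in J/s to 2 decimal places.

0.03 J/s

Energy encountered per unit search time: 0.0636×2.99 + 0.0088×3.27 = 0.2189 J/s.
Handling time per unit search time: 0.0636×79.8 + 0.0088×62.3 = 5.624.
Rate = 0.2189/(1 + 5.624) = 0.03305 J/s.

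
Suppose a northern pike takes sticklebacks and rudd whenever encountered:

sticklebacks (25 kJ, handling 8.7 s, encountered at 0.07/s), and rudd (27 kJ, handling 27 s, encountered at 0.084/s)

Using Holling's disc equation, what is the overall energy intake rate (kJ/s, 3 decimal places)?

1.036 kJ/s

R = Σλ_iE_i / (1 + Σλ_ih_i)
Numerator: 0.07×25 + 0.084×27 = 4.018
Denominator: 1 + 0.07×8.7 + 0.084×27 = 3.877
R = 4.018/3.877 = 1.036 kJ/s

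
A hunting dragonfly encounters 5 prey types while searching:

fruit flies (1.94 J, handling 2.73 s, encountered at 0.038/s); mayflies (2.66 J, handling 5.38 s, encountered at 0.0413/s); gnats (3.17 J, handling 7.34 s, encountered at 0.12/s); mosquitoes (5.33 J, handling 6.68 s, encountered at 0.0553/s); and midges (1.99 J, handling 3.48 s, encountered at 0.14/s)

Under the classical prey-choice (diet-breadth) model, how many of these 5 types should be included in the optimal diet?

5

E/h in descending order: mosquitoes 0.798, fruit flies 0.711, midges 0.572, mayflies 0.494, gnats 0.432 J/s. The optimal diet is the largest prefix of this list for which every included type satisfies E_i/h_i > R on the types above it.
Rate on top 1: 0.2152. fruit flies: 0.711 > 0.2152 → include.
Rate on top 2: 0.2501. midges: 0.572 > 0.2501 → include.
Rate on top 3: 0.3301. mayflies: 0.494 > 0.3301 → include.
Rate on top 4: 0.3468. gnats: 0.432 > 0.3468 → include.
Optimal diet: mosquitoes, fruit flies, midges, mayflies, gnats — 5 of 5 types.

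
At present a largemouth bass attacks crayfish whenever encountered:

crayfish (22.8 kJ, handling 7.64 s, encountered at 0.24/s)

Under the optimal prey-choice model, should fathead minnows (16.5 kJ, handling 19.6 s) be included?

Current rate: (0.24×22.8)/(1 + 0.24×7.64) = 1.931 kJ/s.
fathead minnows: E/h = 16.5/19.6 = 0.8418 kJ/s.
Since 0.8418 < R, time spent handling fathead minnows is better spent searching.

No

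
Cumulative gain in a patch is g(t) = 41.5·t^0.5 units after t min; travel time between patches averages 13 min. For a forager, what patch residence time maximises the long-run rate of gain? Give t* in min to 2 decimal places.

13.00 min

Maximise g(t)/(T+t): set derivative to zero → g'(t)(T+t) = g(t).
g'(t) = 0.5·41.5·t^-0.5. Setting 0.5·41.5·t^-0.5 = 41.5·t^0.5/(13+t) gives 0.5(13+t) = t, so 0.50·t = 0.5×13.
t* = 0.5×13/0.50 = 13 min.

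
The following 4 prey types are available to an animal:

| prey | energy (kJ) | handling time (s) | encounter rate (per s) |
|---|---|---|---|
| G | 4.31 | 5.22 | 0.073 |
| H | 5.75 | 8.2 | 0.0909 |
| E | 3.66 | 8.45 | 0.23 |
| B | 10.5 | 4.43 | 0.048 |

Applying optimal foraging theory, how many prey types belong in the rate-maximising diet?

3

E/h in descending order: B 2.37, G 0.826, H 0.701, E 0.433 kJ/s. The optimal diet is the largest prefix of this list for which every included type satisfies E_i/h_i > R on the types above it.
Rate on top 1: 0.4156. G: 0.826 > 0.4156 → include.
Rate on top 2: 0.5137. H: 0.701 > 0.5137 → include.
Rate on top 3: 0.5734. E: 0.433 < 0.5734 → exclude; stop.
Optimal diet: B, G, H — 3 of 4 types.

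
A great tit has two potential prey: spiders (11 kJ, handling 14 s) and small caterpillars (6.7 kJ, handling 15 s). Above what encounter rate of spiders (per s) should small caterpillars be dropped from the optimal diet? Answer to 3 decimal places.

0.094 per s

The zero-one rule: include small caterpillars iff E₂/h₂ > λE₁/(1+λh₁). Equality gives the switch point.
λE₁h₂ = E₂ + λE₂h₁ ⇒ λ = E₂/(E₁h₂ − E₂h₁) = 6.7/(165 − 93.8) = 0.0941 per s.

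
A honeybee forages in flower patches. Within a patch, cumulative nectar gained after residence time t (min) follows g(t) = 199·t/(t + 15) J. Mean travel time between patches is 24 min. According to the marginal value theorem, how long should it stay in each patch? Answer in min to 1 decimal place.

Optimal t* satisfies g'(t*) = g(t*)/(T + t*).
g'(t) = 199·15/(t + 15)². Setting 199·15/(t+15)² = 199t/[(t+15)(24+t)] gives 15(24+t) = t(t+15), so t² = 15×24 = 360.
t* = √360 = 18.97 min.

19.0 min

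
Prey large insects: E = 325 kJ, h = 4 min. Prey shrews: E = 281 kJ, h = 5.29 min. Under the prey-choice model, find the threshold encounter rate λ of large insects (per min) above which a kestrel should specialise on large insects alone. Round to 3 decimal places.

0.472 per min

At the threshold, the rate on large insects alone equals the profitability of shrews: λ·325/(1 + λ·4) = 281/5.29 = 53.12.
Rearranging, λ(325 − 53.12×4) = 53.12, so λ = 53.12/112.5 = 0.4721 per min.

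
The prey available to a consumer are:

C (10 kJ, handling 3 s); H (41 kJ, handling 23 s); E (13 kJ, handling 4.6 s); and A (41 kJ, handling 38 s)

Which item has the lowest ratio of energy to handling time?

In descending order of E/h:
C: 10/3 = 3.33 kJ/s
E: 13/4.6 = 2.83 kJ/s
H: 41/23 = 1.78 kJ/s
A: 41/38 = 1.08 kJ/s

A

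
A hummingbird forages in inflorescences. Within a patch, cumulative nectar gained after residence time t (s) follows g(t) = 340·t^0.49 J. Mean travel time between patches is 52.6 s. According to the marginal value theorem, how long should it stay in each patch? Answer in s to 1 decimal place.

50.5 s

Maximise g(t)/(T+t): set derivative to zero → g'(t)(T+t) = g(t).
g'(t) = 0.49·340·t^-0.51. Setting 0.49·340·t^-0.51 = 340·t^0.49/(52.6+t) gives 0.49(52.6+t) = t, so 0.51·t = 0.49×52.6.
t* = 0.49×52.6/0.51 = 50.54 s.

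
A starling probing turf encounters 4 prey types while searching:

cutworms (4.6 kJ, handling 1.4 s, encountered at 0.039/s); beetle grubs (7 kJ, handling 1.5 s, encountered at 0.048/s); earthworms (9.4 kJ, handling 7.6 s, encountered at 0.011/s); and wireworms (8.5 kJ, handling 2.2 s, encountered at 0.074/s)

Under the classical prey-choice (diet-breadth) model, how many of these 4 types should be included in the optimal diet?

Rank by E/h (kJ/s): beetle grubs 4.67, wireworms 3.86, cutworms 3.29, earthworms 1.24. Include each in turn until the next type's E/h falls below the running intake rate.
Rate on top 1: 0.3134. wireworms: 3.86 > 0.3134 → include.
Rate on top 2: 0.7815. cutworms: 3.29 > 0.7815 → include.
Rate on top 3: 0.8875. earthworms: 1.24 > 0.8875 → include.
Optimal diet: beetle grubs, wireworms, cutworms, earthworms — 4 of 4 types.

4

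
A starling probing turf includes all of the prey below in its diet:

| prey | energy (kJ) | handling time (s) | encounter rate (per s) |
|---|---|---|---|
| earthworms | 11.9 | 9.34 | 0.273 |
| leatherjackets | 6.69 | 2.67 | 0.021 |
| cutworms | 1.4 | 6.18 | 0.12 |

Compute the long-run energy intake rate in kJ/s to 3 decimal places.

R = (0.273×11.9 + 0.021×6.69 + 0.12×1.4) / (1 + 0.273×9.34 + 0.021×2.67 + 0.12×6.18) = 3.557/4.347 = 0.8182 kJ/s.

0.818 kJ/s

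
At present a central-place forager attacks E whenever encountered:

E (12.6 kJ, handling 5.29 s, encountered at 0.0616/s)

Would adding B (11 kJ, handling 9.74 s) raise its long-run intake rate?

Current rate: (0.0616×12.6)/(1 + 0.0616×5.29) = 0.5854 kJ/s.
B: E/h = 11/9.74 = 1.129 kJ/s.
Since 1.129 > R, including B increases the long-run rate.

Yes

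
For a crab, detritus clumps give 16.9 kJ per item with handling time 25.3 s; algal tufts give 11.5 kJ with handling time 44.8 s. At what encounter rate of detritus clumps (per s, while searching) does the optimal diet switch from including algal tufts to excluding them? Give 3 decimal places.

Drop algal tufts once their profitability E₂/h₂ falls below the rate achievable on detritus clumps alone: E₂/h₂ = λE₁/(1 + λh₁).
Solve for λ: λE₁h₂ = E₂(1 + λh₁) → λ(E₁h₂ − E₂h₁) = E₂ → λ = E₂/(E₁h₂ − E₂h₁).
λ = 11.5/(16.9×44.8 − 11.5×25.3) = 11.5/466.2 = 0.02467 per s.

0.025 per s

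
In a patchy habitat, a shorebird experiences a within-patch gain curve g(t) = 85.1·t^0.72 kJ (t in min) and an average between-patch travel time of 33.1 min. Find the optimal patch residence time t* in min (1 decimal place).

Optimal t* satisfies g'(t*) = g(t*)/(T + t*).
g'(t) = 0.72·85.1·t^-0.28. Setting 0.72·85.1·t^-0.28 = 85.1·t^0.72/(33.1+t) gives 0.72(33.1+t) = t, so 0.28·t = 0.72×33.1.
t* = 0.72×33.1/0.28 = 85.11 min.

85.1 min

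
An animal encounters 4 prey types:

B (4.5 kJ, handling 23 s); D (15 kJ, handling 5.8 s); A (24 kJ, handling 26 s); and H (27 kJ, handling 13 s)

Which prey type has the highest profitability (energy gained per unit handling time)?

D

Profitability E/h (kJ/s): B = 4.5/23 = 0.196, D = 15/5.8 = 2.59, A = 24/26 = 0.923, H = 27/13 = 2.08.
Ranked: D > H > A > B.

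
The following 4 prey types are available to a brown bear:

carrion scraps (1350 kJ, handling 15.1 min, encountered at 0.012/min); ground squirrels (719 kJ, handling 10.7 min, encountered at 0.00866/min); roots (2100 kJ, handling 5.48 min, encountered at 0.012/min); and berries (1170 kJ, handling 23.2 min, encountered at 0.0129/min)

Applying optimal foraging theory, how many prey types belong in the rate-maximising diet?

4

Rank by E/h (kJ/min): roots 383, carrion scraps 89.4, ground squirrels 67.2, berries 50.4. Include each in turn until the next type's E/h falls below the running intake rate.
Rate on top 1: 23.65. carrion scraps: 89.4 > 23.65 → include.
Rate on top 2: 33.2. ground squirrels: 67.2 > 33.2 → include.
Rate on top 3: 35.55. berries: 50.4 > 35.55 → include.
Optimal diet: roots, carrion scraps, ground squirrels, berries — 4 of 4 types.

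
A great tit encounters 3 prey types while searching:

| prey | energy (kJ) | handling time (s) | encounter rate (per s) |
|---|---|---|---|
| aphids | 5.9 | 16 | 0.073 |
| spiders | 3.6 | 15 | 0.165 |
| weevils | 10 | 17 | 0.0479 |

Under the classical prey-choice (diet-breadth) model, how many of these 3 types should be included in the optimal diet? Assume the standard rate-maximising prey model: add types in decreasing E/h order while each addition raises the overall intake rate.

2

Profitabilities (E/h, kJ/s): weevils 0.588, aphids 0.369, spiders 0.24. Add prey in this order while the next type's profitability exceeds the intake rate on those already taken.
Rate on top 1: 0.264. aphids: 0.369 > 0.264 → include.
Rate on top 2: 0.305. spiders: 0.24 < 0.305 → exclude; stop.
Optimal diet: weevils, aphids — 2 of 3 types.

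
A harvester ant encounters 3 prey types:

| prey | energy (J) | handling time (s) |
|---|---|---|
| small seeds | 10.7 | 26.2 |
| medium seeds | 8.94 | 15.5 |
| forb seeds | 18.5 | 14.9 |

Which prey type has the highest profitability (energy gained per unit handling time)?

forb seeds

In descending order of E/h:
forb seeds: 18.5/14.9 = 1.24 J/s
medium seeds: 8.94/15.5 = 0.577 J/s
small seeds: 10.7/26.2 = 0.408 J/s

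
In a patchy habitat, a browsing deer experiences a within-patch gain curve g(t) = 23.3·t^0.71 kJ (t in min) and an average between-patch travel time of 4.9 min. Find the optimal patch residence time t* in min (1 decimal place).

12.0 min

Maximise g(t)/(T+t): set derivative to zero → g'(t)(T+t) = g(t).
g'(t) = 0.71·23.3·t^-0.29. Setting 0.71·23.3·t^-0.29 = 23.3·t^0.71/(4.9+t) gives 0.71(4.9+t) = t, so 0.29·t = 0.71×4.9.
t* = 0.71×4.9/0.29 = 12 min.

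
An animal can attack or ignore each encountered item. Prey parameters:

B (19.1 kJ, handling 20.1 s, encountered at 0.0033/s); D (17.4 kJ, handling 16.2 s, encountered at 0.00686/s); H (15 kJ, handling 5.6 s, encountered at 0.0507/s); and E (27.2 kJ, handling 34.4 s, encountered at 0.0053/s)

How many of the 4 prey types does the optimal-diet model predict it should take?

4

E/h in descending order: H 2.68, D 1.07, B 0.95, E 0.791 kJ/s. The optimal diet is the largest prefix of this list for which every included type satisfies E_i/h_i > R on the types above it.
Rate on top 1: 0.5923. D: 1.07 > 0.5923 → include.
Rate on top 2: 0.6307. B: 0.95 > 0.6307 → include.
Rate on top 3: 0.6452. E: 0.791 > 0.6452 → include.
Optimal diet: H, D, B, E — 4 of 4 types.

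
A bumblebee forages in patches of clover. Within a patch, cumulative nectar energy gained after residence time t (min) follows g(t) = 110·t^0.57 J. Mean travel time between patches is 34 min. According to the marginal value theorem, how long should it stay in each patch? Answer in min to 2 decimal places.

By the marginal value theorem, leave when the instantaneous gain rate g'(t) equals the habitat-wide average g(t)/(T + t).
g'(t) = 0.57·110·t^-0.43. Setting 0.57·110·t^-0.43 = 110·t^0.57/(34+t) gives 0.57(34+t) = t, so 0.43·t = 0.57×34.
t* = 0.57×34/0.43 = 45.07 min.

45.07 min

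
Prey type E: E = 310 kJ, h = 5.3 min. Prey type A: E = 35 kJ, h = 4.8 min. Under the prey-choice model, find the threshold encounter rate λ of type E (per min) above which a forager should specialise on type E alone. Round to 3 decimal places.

0.027 per min

The zero-one rule: include type A iff E₂/h₂ > λE₁/(1+λh₁). Equality gives the switch point.
λE₁h₂ = E₂ + λE₂h₁ ⇒ λ = E₂/(E₁h₂ − E₂h₁) = 35/(1488 − 185.5) = 0.02687 per min.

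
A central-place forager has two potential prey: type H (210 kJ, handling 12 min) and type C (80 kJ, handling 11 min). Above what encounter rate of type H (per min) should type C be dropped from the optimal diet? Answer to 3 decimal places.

Drop type C once their profitability E₂/h₂ falls below the rate achievable on type H alone: E₂/h₂ = λE₁/(1 + λh₁).
Solve for λ: λE₁h₂ = E₂(1 + λh₁) → λ(E₁h₂ − E₂h₁) = E₂ → λ = E₂/(E₁h₂ − E₂h₁).
λ = 80/(210×11 − 80×12) = 80/1350 = 0.05926 per min.

0.059 per min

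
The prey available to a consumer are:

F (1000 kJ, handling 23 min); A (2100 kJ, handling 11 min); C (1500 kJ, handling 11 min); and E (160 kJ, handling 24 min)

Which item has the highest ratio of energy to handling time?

A

Profitability E/h (kJ/min): F = 1000/23 = 43.5, A = 2100/11 = 191, C = 1500/11 = 136, E = 160/24 = 6.67.
Ranked: A > C > F > E.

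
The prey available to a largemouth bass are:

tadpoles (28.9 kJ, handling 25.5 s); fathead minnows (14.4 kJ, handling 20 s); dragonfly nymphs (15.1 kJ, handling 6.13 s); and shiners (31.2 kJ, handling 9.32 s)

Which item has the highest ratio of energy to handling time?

Profitability E/h (kJ/s): tadpoles = 28.9/25.5 = 1.13, fathead minnows = 14.4/20 = 0.72, dragonfly nymphs = 15.1/6.13 = 2.46, shiners = 31.2/9.32 = 3.35.
Ranked: shiners > dragonfly nymphs > tadpoles > fathead minnows.

shiners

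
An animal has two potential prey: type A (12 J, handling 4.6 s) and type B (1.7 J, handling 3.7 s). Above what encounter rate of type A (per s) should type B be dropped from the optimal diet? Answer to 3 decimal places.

0.046 per s

The zero-one rule: include type B iff E₂/h₂ > λE₁/(1+λh₁). Equality gives the switch point.
λE₁h₂ = E₂ + λE₂h₁ ⇒ λ = E₂/(E₁h₂ − E₂h₁) = 1.7/(44.4 − 7.82) = 0.04647 per s.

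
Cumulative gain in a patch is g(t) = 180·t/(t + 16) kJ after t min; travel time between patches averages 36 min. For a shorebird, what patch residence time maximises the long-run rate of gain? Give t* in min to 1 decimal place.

24.0 min

Optimal t* satisfies g'(t*) = g(t*)/(T + t*).
g'(t) = 180·16/(t + 16)². Setting 180·16/(t+16)² = 180t/[(t+16)(36+t)] gives 16(36+t) = t(t+16), so t² = 16×36 = 576.
t* = √576 = 24 min.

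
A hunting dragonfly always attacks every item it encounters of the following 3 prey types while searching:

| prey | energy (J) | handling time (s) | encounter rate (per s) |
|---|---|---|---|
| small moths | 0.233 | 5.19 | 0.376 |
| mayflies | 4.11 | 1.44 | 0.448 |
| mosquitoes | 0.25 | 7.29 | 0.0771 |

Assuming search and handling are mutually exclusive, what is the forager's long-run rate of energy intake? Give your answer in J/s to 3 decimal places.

R = (0.376×0.233 + 0.448×4.11 + 0.0771×0.25) / (1 + 0.376×5.19 + 0.448×1.44 + 0.0771×7.29) = 1.948/4.159 = 0.4685 J/s.

0.468 J/s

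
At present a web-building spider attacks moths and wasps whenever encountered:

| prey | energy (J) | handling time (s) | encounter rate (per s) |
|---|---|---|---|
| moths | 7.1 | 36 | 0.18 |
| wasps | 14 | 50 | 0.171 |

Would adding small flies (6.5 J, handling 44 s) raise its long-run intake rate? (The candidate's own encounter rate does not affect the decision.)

No

Intake rate on the current diet: R = (0.18×7.1 + 0.171×14) / (1 + 0.18×36 + 0.171×50) = 3.672/16.03 = 0.2291 J/s.
small flies: E/h = 6.5/44 = 0.1477 J/s.
0.1477 < 0.2291, so adding small flies would lower the average — exclude it.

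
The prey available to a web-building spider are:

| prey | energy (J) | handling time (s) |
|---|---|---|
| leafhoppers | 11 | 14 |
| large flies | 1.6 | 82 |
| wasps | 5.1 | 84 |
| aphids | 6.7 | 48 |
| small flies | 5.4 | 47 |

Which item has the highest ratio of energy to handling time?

Profitability E/h (J/s): leafhoppers = 11/14 = 0.786, large flies = 1.6/82 = 0.0195, wasps = 5.1/84 = 0.0607, aphids = 6.7/48 = 0.14, small flies = 5.4/47 = 0.115.
Ranked: leafhoppers > aphids > small flies > wasps > large flies.

leafhoppers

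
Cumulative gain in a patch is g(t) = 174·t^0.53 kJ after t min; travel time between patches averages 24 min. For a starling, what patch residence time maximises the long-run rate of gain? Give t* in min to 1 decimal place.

Maximise g(t)/(T+t): set derivative to zero → g'(t)(T+t) = g(t).
g'(t) = 0.53·174·t^-0.47. Setting 0.53·174·t^-0.47 = 174·t^0.53/(24+t) gives 0.53(24+t) = t, so 0.47·t = 0.53×24.
t* = 0.53×24/0.47 = 27.06 min.

27.1 min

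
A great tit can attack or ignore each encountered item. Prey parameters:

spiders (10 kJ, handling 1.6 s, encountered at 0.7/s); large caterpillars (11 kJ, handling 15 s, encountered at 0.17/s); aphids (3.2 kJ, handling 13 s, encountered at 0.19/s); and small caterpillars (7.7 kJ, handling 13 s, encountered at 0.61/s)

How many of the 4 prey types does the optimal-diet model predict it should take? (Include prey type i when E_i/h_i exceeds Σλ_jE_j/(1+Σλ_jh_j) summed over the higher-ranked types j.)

E/h in descending order: spiders 6.25, large caterpillars 0.733, small caterpillars 0.592, aphids 0.246 kJ/s. The optimal diet is the largest prefix of this list for which every included type satisfies E_i/h_i > R on the types above it.
Rate on top 1: 3.302. large caterpillars: 0.733 < 3.302 → exclude; stop.
Optimal diet: spiders — 1 of 4 types.

1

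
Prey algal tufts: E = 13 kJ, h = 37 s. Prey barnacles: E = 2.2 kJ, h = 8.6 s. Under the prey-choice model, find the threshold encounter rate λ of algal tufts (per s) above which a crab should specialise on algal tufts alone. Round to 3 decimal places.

Drop barnacles once their profitability E₂/h₂ falls below the rate achievable on algal tufts alone: E₂/h₂ = λE₁/(1 + λh₁).
Solve for λ: λE₁h₂ = E₂(1 + λh₁) → λ(E₁h₂ − E₂h₁) = E₂ → λ = E₂/(E₁h₂ − E₂h₁).
λ = 2.2/(13×8.6 − 2.2×37) = 2.2/30.4 = 0.07237 per s.

0.072 per s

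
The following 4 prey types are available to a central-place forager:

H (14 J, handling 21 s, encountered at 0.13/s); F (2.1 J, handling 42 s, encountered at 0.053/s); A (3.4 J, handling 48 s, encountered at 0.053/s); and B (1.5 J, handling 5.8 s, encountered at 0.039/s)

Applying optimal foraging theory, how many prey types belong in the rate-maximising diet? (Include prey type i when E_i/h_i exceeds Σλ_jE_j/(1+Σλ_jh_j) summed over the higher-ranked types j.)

Rank by E/h (J/s): H 0.667, B 0.259, A 0.0708, F 0.05. Include each in turn until the next type's E/h falls below the running intake rate.
Rate on top 1: 0.4879. B: 0.259 < 0.4879 → exclude; stop.
Optimal diet: H — 1 of 4 types.

1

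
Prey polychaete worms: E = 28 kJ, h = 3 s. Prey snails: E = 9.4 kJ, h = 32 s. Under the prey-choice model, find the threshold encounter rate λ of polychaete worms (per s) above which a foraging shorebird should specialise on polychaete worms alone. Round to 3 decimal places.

Drop snails once their profitability E₂/h₂ falls below the rate achievable on polychaete worms alone: E₂/h₂ = λE₁/(1 + λh₁).
Solve for λ: λE₁h₂ = E₂(1 + λh₁) → λ(E₁h₂ − E₂h₁) = E₂ → λ = E₂/(E₁h₂ − E₂h₁).
λ = 9.4/(28×32 − 9.4×3) = 9.4/867.8 = 0.01083 per s.

0.011 per s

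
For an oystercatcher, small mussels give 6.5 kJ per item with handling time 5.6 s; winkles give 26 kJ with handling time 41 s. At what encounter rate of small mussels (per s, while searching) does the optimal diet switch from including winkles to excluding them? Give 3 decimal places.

0.215 per s

Drop winkles once their profitability E₂/h₂ falls below the rate achievable on small mussels alone: E₂/h₂ = λE₁/(1 + λh₁).
Solve for λ: λE₁h₂ = E₂(1 + λh₁) → λ(E₁h₂ − E₂h₁) = E₂ → λ = E₂/(E₁h₂ − E₂h₁).
λ = 26/(6.5×41 − 26×5.6) = 26/120.9 = 0.2151 per s.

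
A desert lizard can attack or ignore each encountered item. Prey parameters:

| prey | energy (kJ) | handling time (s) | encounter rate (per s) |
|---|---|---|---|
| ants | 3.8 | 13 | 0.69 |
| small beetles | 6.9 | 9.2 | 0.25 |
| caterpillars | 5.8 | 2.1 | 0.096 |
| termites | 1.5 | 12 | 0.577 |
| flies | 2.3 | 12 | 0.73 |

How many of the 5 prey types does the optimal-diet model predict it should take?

2

Rank by E/h (kJ/s): caterpillars 2.76, small beetles 0.75, ants 0.292, flies 0.192, termites 0.125. Include each in turn until the next type's E/h falls below the running intake rate.
Rate on top 1: 0.4634. small beetles: 0.75 > 0.4634 → include.
Rate on top 2: 0.6516. ants: 0.292 < 0.6516 → exclude; stop.
Optimal diet: caterpillars, small beetles — 2 of 5 types.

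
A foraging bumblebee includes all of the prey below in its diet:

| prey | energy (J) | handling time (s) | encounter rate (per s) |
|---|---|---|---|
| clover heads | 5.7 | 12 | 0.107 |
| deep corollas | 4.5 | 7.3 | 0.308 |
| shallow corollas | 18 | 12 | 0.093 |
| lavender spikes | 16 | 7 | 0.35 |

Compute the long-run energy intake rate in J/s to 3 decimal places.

1.145 J/s

R = (0.107×5.7 + 0.308×4.5 + 0.093×18 + 0.35×16) / (1 + 0.107×12 + 0.308×7.3 + 0.093×12 + 0.35×7) = 9.27/8.098 = 1.145 J/s.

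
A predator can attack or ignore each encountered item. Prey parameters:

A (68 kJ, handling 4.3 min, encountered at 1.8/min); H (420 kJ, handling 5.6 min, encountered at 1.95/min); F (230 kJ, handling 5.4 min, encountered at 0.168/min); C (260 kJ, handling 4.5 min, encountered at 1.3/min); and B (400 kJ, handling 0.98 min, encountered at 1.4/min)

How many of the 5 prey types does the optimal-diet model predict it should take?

1

E/h in descending order: B 408, H 75, C 57.8, F 42.6, A 15.8 kJ/min. The optimal diet is the largest prefix of this list for which every included type satisfies E_i/h_i > R on the types above it.
Rate on top 1: 236.1. H: 75 < 236.1 → exclude; stop.
Optimal diet: B — 1 of 5 types.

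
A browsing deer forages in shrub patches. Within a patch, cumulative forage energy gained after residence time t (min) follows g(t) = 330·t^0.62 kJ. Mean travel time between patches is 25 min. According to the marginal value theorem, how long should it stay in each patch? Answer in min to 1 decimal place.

40.8 min

Maximise g(t)/(T+t): set derivative to zero → g'(t)(T+t) = g(t).
g'(t) = 0.62·330·t^-0.38. Setting 0.62·330·t^-0.38 = 330·t^0.62/(25+t) gives 0.62(25+t) = t, so 0.38·t = 0.62×25.
t* = 0.62×25/0.38 = 40.79 min.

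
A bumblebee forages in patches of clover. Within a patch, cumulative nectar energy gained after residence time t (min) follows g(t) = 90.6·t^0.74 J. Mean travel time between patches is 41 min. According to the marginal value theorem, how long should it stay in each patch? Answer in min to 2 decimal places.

116.69 min

Optimal t* satisfies g'(t*) = g(t*)/(T + t*).
g'(t) = 0.74·90.6·t^-0.26. Setting 0.74·90.6·t^-0.26 = 90.6·t^0.74/(41+t) gives 0.74(41+t) = t, so 0.26·t = 0.74×41.
t* = 0.74×41/0.26 = 116.7 min.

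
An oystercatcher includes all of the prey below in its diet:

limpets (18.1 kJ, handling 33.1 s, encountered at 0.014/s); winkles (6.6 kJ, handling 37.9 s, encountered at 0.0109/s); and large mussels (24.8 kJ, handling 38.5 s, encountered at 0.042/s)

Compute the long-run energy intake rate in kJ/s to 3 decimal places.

0.391 kJ/s

R = (0.014×18.1 + 0.0109×6.6 + 0.042×24.8) / (1 + 0.014×33.1 + 0.0109×37.9 + 0.042×38.5) = 1.367/3.494 = 0.3913 kJ/s.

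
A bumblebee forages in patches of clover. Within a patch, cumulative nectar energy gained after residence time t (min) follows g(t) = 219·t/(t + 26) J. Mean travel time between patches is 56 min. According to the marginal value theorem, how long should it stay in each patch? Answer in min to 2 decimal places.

By the marginal value theorem, leave when the instantaneous gain rate g'(t) equals the habitat-wide average g(t)/(T + t).
g'(t) = 219·26/(t + 26)². Setting 219·26/(t+26)² = 219t/[(t+26)(56+t)] gives 26(56+t) = t(t+26), so t² = 26×56 = 1456.
t* = √1456 = 38.16 min.

38.16 min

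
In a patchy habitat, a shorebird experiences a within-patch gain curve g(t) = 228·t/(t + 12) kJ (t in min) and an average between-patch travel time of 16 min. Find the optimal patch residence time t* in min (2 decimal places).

By the marginal value theorem, leave when the instantaneous gain rate g'(t) equals the habitat-wide average g(t)/(T + t).
g'(t) = 228·12/(t + 12)². Setting 228·12/(t+12)² = 228t/[(t+12)(16+t)] gives 12(16+t) = t(t+12), so t² = 12×16 = 192.
t* = √192 = 13.86 min.

13.86 min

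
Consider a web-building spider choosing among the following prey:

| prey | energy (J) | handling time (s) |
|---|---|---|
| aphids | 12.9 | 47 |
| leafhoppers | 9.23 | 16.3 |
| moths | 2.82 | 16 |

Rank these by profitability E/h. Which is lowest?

Profitability E/h (J/s): aphids = 12.9/47 = 0.274, leafhoppers = 9.23/16.3 = 0.566, moths = 2.82/16 = 0.176.
Ranked: leafhoppers > aphids > moths.

moths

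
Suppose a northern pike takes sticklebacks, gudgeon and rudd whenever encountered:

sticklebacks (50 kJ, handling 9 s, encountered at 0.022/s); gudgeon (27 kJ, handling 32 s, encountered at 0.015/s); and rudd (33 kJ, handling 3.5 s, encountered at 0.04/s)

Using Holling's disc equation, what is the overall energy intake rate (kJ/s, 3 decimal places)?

1.554 kJ/s

R = (0.022×50 + 0.015×27 + 0.04×33) / (1 + 0.022×9 + 0.015×32 + 0.04×3.5) = 2.825/1.818 = 1.554 kJ/s.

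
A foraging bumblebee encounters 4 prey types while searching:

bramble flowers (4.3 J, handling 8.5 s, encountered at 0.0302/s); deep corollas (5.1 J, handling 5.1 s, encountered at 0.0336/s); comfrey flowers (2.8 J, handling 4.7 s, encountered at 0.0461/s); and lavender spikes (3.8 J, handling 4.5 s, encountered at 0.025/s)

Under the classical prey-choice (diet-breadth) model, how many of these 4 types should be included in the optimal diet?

Rank by E/h (J/s): deep corollas 1, lavender spikes 0.844, comfrey flowers 0.596, bramble flowers 0.506. Include each in turn until the next type's E/h falls below the running intake rate.
Rate on top 1: 0.1463. lavender spikes: 0.844 > 0.1463 → include.
Rate on top 2: 0.2075. comfrey flowers: 0.596 > 0.2075 → include.
Rate on top 3: 0.2635. bramble flowers: 0.506 > 0.2635 → include.
Optimal diet: deep corollas, lavender spikes, comfrey flowers, bramble flowers — 4 of 4 types.

4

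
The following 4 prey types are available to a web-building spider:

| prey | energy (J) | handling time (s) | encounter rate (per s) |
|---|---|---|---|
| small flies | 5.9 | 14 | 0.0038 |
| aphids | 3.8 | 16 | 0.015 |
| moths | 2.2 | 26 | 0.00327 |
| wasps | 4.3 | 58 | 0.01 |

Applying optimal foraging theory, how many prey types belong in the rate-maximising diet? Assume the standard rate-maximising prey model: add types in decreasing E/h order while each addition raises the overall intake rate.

4

Rank by E/h (J/s): small flies 0.421, aphids 0.237, moths 0.0846, wasps 0.0741. Include each in turn until the next type's E/h falls below the running intake rate.
Rate on top 1: 0.02129. aphids: 0.237 > 0.02129 → include.
Rate on top 2: 0.06141. moths: 0.0846 > 0.06141 → include.
Rate on top 3: 0.06284. wasps: 0.0741 > 0.06284 → include.
Optimal diet: small flies, aphids, moths, wasps — 4 of 4 types.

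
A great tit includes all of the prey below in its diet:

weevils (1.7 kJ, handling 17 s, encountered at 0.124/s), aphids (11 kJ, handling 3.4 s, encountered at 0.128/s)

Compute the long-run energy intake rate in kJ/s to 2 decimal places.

0.46 kJ/s

R = (0.124×1.7 + 0.128×11) / (1 + 0.124×17 + 0.128×3.4) = 1.619/3.543 = 0.4569 kJ/s.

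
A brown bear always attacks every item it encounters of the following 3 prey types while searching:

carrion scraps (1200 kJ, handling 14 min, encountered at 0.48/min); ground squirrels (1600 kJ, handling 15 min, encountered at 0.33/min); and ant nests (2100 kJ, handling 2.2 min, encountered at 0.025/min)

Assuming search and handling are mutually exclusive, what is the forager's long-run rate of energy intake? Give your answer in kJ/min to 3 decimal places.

90.884 kJ/min

R = Σλ_iE_i / (1 + Σλ_ih_i)
Numerator: 0.48×1200 + 0.33×1600 + 0.025×2100 = 1156
Denominator: 1 + 0.48×14 + 0.33×15 + 0.025×2.2 = 12.72
R = 1156/12.72 = 90.88 kJ/min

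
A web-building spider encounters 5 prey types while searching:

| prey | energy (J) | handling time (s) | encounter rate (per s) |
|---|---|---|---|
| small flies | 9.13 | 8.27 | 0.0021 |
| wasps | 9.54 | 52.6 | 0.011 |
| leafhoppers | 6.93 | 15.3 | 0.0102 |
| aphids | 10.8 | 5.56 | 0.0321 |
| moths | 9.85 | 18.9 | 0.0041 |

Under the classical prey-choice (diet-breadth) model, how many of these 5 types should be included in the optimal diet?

4

Profitabilities (E/h, J/s): aphids 1.94, small flies 1.1, moths 0.521, leafhoppers 0.453, wasps 0.181. Add prey in this order while the next type's profitability exceeds the intake rate on those already taken.
Rate on top 1: 0.2942. small flies: 1.1 > 0.2942 → include.
Rate on top 2: 0.3059. moths: 0.521 > 0.3059 → include.
Rate on top 3: 0.319. leafhoppers: 0.453 > 0.319 → include.
Rate on top 4: 0.3337. wasps: 0.181 < 0.3337 → exclude; stop.
Optimal diet: aphids, small flies, moths, leafhoppers — 4 of 5 types.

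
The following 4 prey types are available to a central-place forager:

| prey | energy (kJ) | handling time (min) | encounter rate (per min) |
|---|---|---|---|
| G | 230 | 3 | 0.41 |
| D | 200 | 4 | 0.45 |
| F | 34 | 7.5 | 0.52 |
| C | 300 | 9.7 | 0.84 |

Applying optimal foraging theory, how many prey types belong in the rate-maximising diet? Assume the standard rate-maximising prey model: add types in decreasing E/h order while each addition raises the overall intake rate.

Rank by E/h (kJ/min): G 76.7, D 50, C 30.9, F 4.53. Include each in turn until the next type's E/h falls below the running intake rate.
Rate on top 1: 42.29. D: 50 > 42.29 → include.
Rate on top 2: 45.73. C: 30.9 < 45.73 → exclude; stop.
Optimal diet: G, D — 2 of 4 types.

2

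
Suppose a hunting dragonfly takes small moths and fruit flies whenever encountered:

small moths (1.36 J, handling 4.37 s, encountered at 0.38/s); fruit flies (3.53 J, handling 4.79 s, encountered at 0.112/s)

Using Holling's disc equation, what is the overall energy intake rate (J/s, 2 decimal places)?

0.29 J/s

R = Σλ_iE_i / (1 + Σλ_ih_i)
Numerator: 0.38×1.36 + 0.112×3.53 = 0.9122
Denominator: 1 + 0.38×4.37 + 0.112×4.79 = 3.197
R = 0.9122/3.197 = 0.2853 J/s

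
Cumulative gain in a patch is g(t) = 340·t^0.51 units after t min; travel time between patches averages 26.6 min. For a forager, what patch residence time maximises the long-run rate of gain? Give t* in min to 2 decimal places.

27.69 min

Optimal t* satisfies g'(t*) = g(t*)/(T + t*).
g'(t) = 0.51·340·t^-0.49. Setting 0.51·340·t^-0.49 = 340·t^0.51/(26.6+t) gives 0.51(26.6+t) = t, so 0.49·t = 0.51×26.6.
t* = 0.51×26.6/0.49 = 27.69 min.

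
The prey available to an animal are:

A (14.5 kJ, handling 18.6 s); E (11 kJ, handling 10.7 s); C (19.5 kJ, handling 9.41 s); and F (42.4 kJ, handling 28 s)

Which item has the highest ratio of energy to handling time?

Profitability E/h (kJ/s): A = 14.5/18.6 = 0.78, E = 11/10.7 = 1.03, C = 19.5/9.41 = 2.07, F = 42.4/28 = 1.51.
Ranked: C > F > E > A.

C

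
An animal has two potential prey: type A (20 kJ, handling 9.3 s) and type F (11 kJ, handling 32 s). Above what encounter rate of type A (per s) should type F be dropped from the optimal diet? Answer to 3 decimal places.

Drop type F once their profitability E₂/h₂ falls below the rate achievable on type A alone: E₂/h₂ = λE₁/(1 + λh₁).
Solve for λ: λE₁h₂ = E₂(1 + λh₁) → λ(E₁h₂ − E₂h₁) = E₂ → λ = E₂/(E₁h₂ − E₂h₁).
λ = 11/(20×32 − 11×9.3) = 11/537.7 = 0.02046 per s.

0.020 per s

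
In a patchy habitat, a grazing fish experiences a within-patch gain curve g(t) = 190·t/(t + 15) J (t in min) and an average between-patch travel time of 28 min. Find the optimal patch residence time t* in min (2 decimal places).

Optimal t* satisfies g'(t*) = g(t*)/(T + t*).
g'(t) = 190·15/(t + 15)². Setting 190·15/(t+15)² = 190t/[(t+15)(28+t)] gives 15(28+t) = t(t+15), so t² = 15×28 = 420.
t* = √420 = 20.49 min.

20.49 min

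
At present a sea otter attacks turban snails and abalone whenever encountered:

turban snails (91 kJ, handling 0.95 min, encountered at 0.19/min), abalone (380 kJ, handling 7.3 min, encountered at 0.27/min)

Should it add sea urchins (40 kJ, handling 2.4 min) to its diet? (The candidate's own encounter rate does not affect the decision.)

Intake rate on the current diet: R = (0.19×91 + 0.27×380) / (1 + 0.19×0.95 + 0.27×7.3) = 119.9/3.151 = 38.04 kJ/min.
sea urchins: E/h = 40/2.4 = 16.67 kJ/min.
16.67 < 38.04, so adding sea urchins would lower the average — exclude it.

No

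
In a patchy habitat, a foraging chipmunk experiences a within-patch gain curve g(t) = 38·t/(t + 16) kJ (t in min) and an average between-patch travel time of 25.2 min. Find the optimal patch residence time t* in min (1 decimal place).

20.1 min

By the marginal value theorem, leave when the instantaneous gain rate g'(t) equals the habitat-wide average g(t)/(T + t).
g'(t) = 38·16/(t + 16)². Setting 38·16/(t+16)² = 38t/[(t+16)(25.2+t)] gives 16(25.2+t) = t(t+16), so t² = 16×25.2 = 403.2.
t* = √403.2 = 20.08 min.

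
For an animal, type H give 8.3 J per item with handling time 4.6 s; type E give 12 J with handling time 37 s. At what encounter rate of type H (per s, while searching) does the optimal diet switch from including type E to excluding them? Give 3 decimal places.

At the threshold, the rate on type H alone equals the profitability of type E: λ·8.3/(1 + λ·4.6) = 12/37 = 0.3243.
Rearranging, λ(8.3 − 0.3243×4.6) = 0.3243, so λ = 0.3243/6.808 = 0.04764 per s.

0.048 per s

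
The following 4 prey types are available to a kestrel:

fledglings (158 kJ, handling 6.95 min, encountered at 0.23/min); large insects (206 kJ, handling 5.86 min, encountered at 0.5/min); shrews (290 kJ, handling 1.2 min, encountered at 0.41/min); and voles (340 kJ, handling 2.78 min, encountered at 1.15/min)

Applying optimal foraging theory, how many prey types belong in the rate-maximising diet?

2

E/h in descending order: shrews 242, voles 122, large insects 35.2, fledglings 22.7 kJ/min. The optimal diet is the largest prefix of this list for which every included type satisfies E_i/h_i > R on the types above it.
Rate on top 1: 79.69. voles: 122 > 79.69 → include.
Rate on top 2: 108.7. large insects: 35.2 < 108.7 → exclude; stop.
Optimal diet: shrews, voles — 2 of 4 types.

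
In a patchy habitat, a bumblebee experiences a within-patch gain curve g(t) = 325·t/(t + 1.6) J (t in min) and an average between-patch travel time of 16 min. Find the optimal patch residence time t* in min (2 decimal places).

Maximise g(t)/(T+t): set derivative to zero → g'(t)(T+t) = g(t).
g'(t) = 325·1.6/(t + 1.6)². Setting 325·1.6/(t+1.6)² = 325t/[(t+1.6)(16+t)] gives 1.6(16+t) = t(t+1.6), so t² = 1.6×16 = 25.6.
t* = √25.6 = 5.06 min.

5.06 min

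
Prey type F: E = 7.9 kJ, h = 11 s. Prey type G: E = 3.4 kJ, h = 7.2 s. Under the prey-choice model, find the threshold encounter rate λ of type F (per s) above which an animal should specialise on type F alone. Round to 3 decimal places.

0.175 per s

At the threshold, the rate on type F alone equals the profitability of type G: λ·7.9/(1 + λ·11) = 3.4/7.2 = 0.4722.
Rearranging, λ(7.9 − 0.4722×11) = 0.4722, so λ = 0.4722/2.706 = 0.1745 per s.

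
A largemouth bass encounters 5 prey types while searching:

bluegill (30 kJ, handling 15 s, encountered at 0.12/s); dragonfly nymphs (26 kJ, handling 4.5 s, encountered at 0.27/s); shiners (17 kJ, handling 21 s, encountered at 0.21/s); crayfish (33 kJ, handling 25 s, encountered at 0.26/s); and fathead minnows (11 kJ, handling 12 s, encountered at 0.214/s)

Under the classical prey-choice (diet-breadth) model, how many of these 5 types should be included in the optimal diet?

Rank by E/h (kJ/s): dragonfly nymphs 5.78, bluegill 2, crayfish 1.32, fathead minnows 0.917, shiners 0.81. Include each in turn until the next type's E/h falls below the running intake rate.
Rate on top 1: 3.169. bluegill: 2 < 3.169 → exclude; stop.
Optimal diet: dragonfly nymphs — 1 of 5 types.

1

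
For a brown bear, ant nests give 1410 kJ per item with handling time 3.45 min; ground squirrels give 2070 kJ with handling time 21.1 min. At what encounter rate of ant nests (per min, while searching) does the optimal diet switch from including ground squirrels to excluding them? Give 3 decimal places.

Drop ground squirrels once their profitability E₂/h₂ falls below the rate achievable on ant nests alone: E₂/h₂ = λE₁/(1 + λh₁).
Solve for λ: λE₁h₂ = E₂(1 + λh₁) → λ(E₁h₂ − E₂h₁) = E₂ → λ = E₂/(E₁h₂ − E₂h₁).
λ = 2070/(1410×21.1 − 2070×3.45) = 2070/2.261e+04 = 0.09155 per min.

0.092 per min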